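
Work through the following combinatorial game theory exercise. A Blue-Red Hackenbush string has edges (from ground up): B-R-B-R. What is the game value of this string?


Edges (from ground): B-R-B-R
By Berlekamp's sign-expansion rule, a Blue-Red Hackenbush stalk has the value of the surreal number whose sign sequence is the edge sequence with B -> + and R -> -.
Sign sequence: +-+-
Trace the sign expansion in the surreal number tree, starting from 0:
Edge 1: B (sign +) -> bounds (0, +inf), value = 1
Edge 2: R (sign -) -> bounds (0, 1), value = 1/2
Edge 3: B (sign +) -> bounds (1/2, 1), value = 3/4
Edge 4: R (sign -) -> bounds (1/2, 3/4), value = 5/8
Game value = 5/8

5/8


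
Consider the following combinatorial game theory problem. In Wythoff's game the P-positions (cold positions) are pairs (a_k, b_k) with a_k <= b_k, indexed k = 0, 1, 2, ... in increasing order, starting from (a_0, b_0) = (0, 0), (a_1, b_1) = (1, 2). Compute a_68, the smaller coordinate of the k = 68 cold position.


By Wythoff's theorem, a_k = floor(k * phi) and b_k = floor(k * phi^2) = a_k + k, where phi = (1 + sqrt(5))/2 is the golden ratio.
phi = (1 + sqrt(5))/2 = 1.618034
k = 68
k * phi = 68 * 1.618034 = 110.026311
a_68 = floor(k * phi) = 110

110


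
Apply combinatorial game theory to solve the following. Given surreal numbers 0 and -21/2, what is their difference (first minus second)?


x = 0, y = -21/2
Converting to common denominator: 2
x = 0/2, y = -21/2
x - y = 0 - -21/2 = 21/2

21/2


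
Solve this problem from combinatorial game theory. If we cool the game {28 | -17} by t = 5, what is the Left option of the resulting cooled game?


Original game: {28 | -17} (a switch {a | b} with a > b).
Cooling by t (for t below the temperature (a - b)/2 = 45/2) taxes each move by t: {a | b} cooled by t is {a - t | b + t}.
Cooling amount: t = 5
Cooled Left option: 28 - 5 = 23
Cooled Right option: -17 + 5 = -12
Cooled game: {23 | -12}
Left option = 23

23


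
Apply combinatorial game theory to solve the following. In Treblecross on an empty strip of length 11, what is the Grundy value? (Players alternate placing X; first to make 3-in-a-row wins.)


Treblecross: place X on empty cells; 3-in-a-row wins.
Playing within two cells of an existing X lets the opponent win at once, so sensible play treats the cells i-2..i+2 around each X as dead. The player left with no safe cell loses, so this is a normal-play take-away game on strips of safe cells.
Placing X at cell i (0-indexed) of a strip of k safe cells leaves independent strips of sizes max(0, i-2) and max(0, k-i-3). Hence G(k) = mex{ G(max(0,i-2)) XOR G(max(0,k-i-3)) : 0 <= i < k }, with G(0) = 0.
G(1): splits (0,0):0^0=0 -> mex({0}) = 1
G(2): splits (0,0):0^0=0 -> mex({0}) = 1
G(3): splits (0,0):0^0=0 -> mex({0}) = 1
G(4): splits (0,1):0^1=1 (0,0):0^0=0 -> mex({0, 1}) = 2
G(5): splits (0,2):0^1=1 (0,1):0^1=1 (0,0):0^0=0 -> mex({0, 1}) = 2
G(6) = mex({1}) = 0
G(7) = mex({0, 1, 2}) = 3
G(8) = mex({0, 1, 2}) = 3
G(9) = mex({0, 2}) = 1
G(10) = mex({0, 2, 3}) = 1
G(11) = mex({0, 3}) = 1
Therefore G(11) = 1.

1


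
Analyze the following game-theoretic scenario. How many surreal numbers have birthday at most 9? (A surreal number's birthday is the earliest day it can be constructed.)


Day 0: {|} = 0 is born. Count = 1.
Day n: the number of surreal numbers born by day n is 2^(n+1) - 1.
By day 0: 2^1 - 1 = 1
By day 1: 2^2 - 1 = 3
By day 2: 2^3 - 1 = 7
By day 3: 2^4 - 1 = 15
By day 4: 2^5 - 1 = 31
By day 5: 2^6 - 1 = 63
By day 6: 2^7 - 1 = 127
By day 7: 2^8 - 1 = 255
By day 8: 2^9 - 1 = 511
By day 9: 2^10 - 1 = 1023
By day 9: 1023 surreal numbers.

1023


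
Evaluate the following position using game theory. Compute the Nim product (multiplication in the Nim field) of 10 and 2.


Nim multiplication is bilinear over XOR: (u XOR v) * w = (u*w) XOR (v*w).
So we split each operand into its bit components and XOR the pairwise Nim products.
10 = 2 + 8 (as XOR of powers of 2).
2 = 2 (as XOR of powers of 2).
Using the standard Nim-product table on single bits:
  2*2 = 3,   2*4 = 8,   2*8 = 12,
  4*4 = 6,   4*8 = 11,  8*8 = 13,
and  1*x = x (identity), k*l = l*k (commutative).
Pairwise Nim products:
  2 * 2 = 3
  8 * 2 = 12
XOR them: 3 XOR 12 = 15.
Result: 10 * 2 = 15 (in Nim).

15


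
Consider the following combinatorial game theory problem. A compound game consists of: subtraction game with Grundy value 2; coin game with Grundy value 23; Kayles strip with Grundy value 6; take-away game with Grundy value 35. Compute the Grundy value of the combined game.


By the Sprague-Grundy theorem, the Grundy value of a sum of games is the XOR of individual Grundy values.
subtraction game: Grundy value = 2. Running XOR: 0 XOR 2 = 2
coin game: Grundy value = 23. Running XOR: 2 XOR 23 = 21
Kayles strip: Grundy value = 6. Running XOR: 21 XOR 6 = 19
take-away game: Grundy value = 35. Running XOR: 19 XOR 35 = 48
The combined Grundy value is 48.

48


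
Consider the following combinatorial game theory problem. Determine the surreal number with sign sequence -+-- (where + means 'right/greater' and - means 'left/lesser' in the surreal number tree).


Sign expansion: -+--
Rule: track bounds (lo, hi), initially (-inf, +inf). On '+', the current value becomes lo and we move to the simplest number in (value, hi): value + 1 if hi = +inf, otherwise the midpoint (value + hi)/2. On '-', the current value becomes hi and we move to value - 1 if lo = -inf, otherwise the midpoint (lo + value)/2.
Start at 0.
Step 1: sign = -, move left. Bounds: (-inf, 0). Value = -1
Step 2: sign = +, move right. Bounds: (-1, 0). Value = -1/2
Step 3: sign = -, move left. Bounds: (-1, -1/2). Value = -3/4
Step 4: sign = -, move left. Bounds: (-1, -3/4). Value = -7/8
The surreal number with sign expansion -+-- is -7/8.

-7/8


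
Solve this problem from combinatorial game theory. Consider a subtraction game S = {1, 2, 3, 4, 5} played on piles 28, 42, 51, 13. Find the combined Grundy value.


Subtraction set: {1, 2, 3, 4, 5}
For this subtraction set, G(n) = n mod 6 (period = max + 1 = 6).
Pile 1 (size 28): G(28) = 28 mod 6 = 4
Pile 2 (size 42): G(42) = 42 mod 6 = 0
Pile 3 (size 51): G(51) = 51 mod 6 = 3
Pile 4 (size 13): G(13) = 13 mod 6 = 1
Total Grundy value = XOR of all: 4 XOR 0 XOR 3 XOR 1 = 6

6


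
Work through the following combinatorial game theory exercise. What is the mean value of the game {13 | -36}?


Game = {13 | -36}, a switch {a | b} with numbers a > b.
Its thermograph has left wall a - t and right wall b + t, which meet at t = (a - b)/2, where both equal (a + b)/2. So the mast (mean value) is at (a + b)/2.
Mean = (13 + (-36))/2 = -23/2 = -23/2

-23/2


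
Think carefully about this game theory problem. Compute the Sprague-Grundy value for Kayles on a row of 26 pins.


Kayles: a move removes 1 or 2 adjacent pins from a contiguous row.
Removing pins from a row of k leaves two independent rows (a, b) with a + b = k - 1 (one pin) or a + b = k - 2 (two pins); an end removal gives a = 0.
By Sprague-Grundy, G(k) = mex{ G(a) XOR G(b) } over all these splits. G(0) = 0.
G(1): splits (0,0):0^0=0 -> mex({0}) = 1
G(2): splits (0,1):0^1=1 (0,0):0^0=0 -> mex({0, 1}) = 2
G(3): splits (0,2):0^2=2 (1,1):1^1=0 (0,1):0^1=1 -> mex({0, 1, 2}) = 3
G(4): splits (0,3):0^3=3 (1,2):1^2=3 (0,2):0^2=2 (1,1):1^1=0 -> mex({0, 2, 3}) = 1
G(5): splits (0,4):0^1=1 (1,3):1^3=2 (2,2):2^2=0 (0,3):0^3=3 (1,2):1^2=3 -> mex({0, 1, 2, 3}) = 4
G(6) = mex({0, 1, 2, 4}) = 3
G(7) = mex({0, 1, 3, 4, 5}) = 2
G(8) = mex({0, 2, 3, 5, 6}) = 1
G(9) = mex({0, 1, 2, 3, 6, 7}) = 4
G(10) = mex({0, 1, 3, 4, 5, 7}) = 2
G(11) = mex({0, 1, 2, 3, 4, 5}) = 6
G(12) = mex({0, 1, 2, 3, 5, 6, 7}) = 4
G(13) = mex({0, 2, 3, 4, 6, 7}) = 1
G(14) = mex({0, 1, 4, 5, 6, 7}) = 2
G(15) = mex({0, 1, 2, 3, 4, 5, 6}) = 7
G(16) = mex({0, 2, 3, 5, 6, 7}) = 1
G(17) = mex({0, 1, 2, 3, 5, 6, 7}) = 4
G(18) = mex({0, 1, 2, 4, 5, 6}) = 3
G(19) = mex({0, 1, 3, 4, 5, 7}) = 2
G(20) = mex({0, 2, 3, 4, 5, 6, 7}) = 1
G(21) = mex({0, 1, 2, 3, 5, 6, 7}) = 4
G(22) = mex({0, 1, 2, 3, 4, 5, 7}) = 6
G(23) = mex({0, 1, 2, 3, 4, 5, 6}) = 7
G(24) = mex({0, 1, 2, 3, 5, 6, 7}) = 4
G(25) = mex({0, 2, 3, 4, 6, 7}) = 1
G(26) = mex({0, 1, 3, 4, 5, 6, 7}) = 2
Therefore G(26) = 2.

2


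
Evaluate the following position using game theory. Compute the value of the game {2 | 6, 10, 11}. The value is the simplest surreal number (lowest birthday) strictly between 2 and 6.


Left options: {2}, max = 2
Right options: {6, 10, 11}, min = 6
All options are numbers and max(Left) < min(Right), so by the simplicity theorem the value is the simplest (earliest-born) number strictly between 2 and 6.
Integers 3 through 5 all lie strictly between 2 and 6.
Among integers, the simplest (lowest birthday = smallest |n|; 0 is born on day 0, +-n on day n) is 3.
No non-integer in the interval can be simpler: if x is a non-integer in the interval, then floor(x) or ceil(x) also lies in the interval (the interval contains an integer), and both are proper prefixes of x's sign expansion, i.e. born earlier. So the game value is 3.
Game value = 3

3


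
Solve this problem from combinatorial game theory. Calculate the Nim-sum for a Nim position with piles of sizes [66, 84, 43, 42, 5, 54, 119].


We need the XOR (exclusive or) of all pile sizes.
After XOR-ing pile 1 (size 66): 0 XOR 66 = 66
After XOR-ing pile 2 (size 84): 66 XOR 84 = 22
After XOR-ing pile 3 (size 43): 22 XOR 43 = 61
After XOR-ing pile 4 (size 42): 61 XOR 42 = 23
After XOR-ing pile 5 (size 5): 23 XOR 5 = 18
After XOR-ing pile 6 (size 54): 18 XOR 54 = 36
After XOR-ing pile 7 (size 119): 36 XOR 119 = 83
The Nim-value of this position is 83.

83


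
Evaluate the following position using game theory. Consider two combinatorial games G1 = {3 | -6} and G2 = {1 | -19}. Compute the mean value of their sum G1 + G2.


G1 = {3 | -6}, G2 = {1 | -19}
Each is a switch {a | b} with numbers a > b; its mean value is (a + b)/2, and mean value is additive over game sums: m(G1 + G2) = m(G1) + m(G2).
Mean of G1 = (3 + (-6))/2 = -3/2 = -3/2
Mean of G2 = (1 + (-19))/2 = -18/2 = -9
Mean of G1 + G2 = -3/2 + -9 = -21/2

-21/2


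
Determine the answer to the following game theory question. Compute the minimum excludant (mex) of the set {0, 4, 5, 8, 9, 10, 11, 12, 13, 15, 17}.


Set = {0, 4, 5, 8, 9, 10, 11, 12, 13, 15, 17}
0 is in the set.
1 is NOT in the set. This is the mex.
mex = 1

1


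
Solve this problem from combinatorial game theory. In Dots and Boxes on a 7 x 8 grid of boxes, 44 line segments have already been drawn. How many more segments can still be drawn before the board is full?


Grid: 7 x 8 boxes, i.e. 8 rows and 9 columns of dots.
Horizontal edges: (rows + 1) * cols = 8 * 8 = 64
Vertical edges: rows * (cols + 1) = 7 * 9 = 63
Total edges: 64 + 63 = 127
Edges drawn: 44
Remaining: 127 - 44 = 83

83


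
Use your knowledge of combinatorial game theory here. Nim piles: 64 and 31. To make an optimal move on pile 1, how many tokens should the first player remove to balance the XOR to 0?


Piles: 64 and 31
Current XOR: 64 XOR 31 = 95 (non-zero, so this is an N-position).
To make the XOR zero, we need to find a move that balances the piles.
For pile 1 (size 64): target = 64 XOR 95 = 31
We reduce pile 1 from 64 to 31.
Tokens removed: 64 - 31 = 33
Verification: 31 XOR 31 = 0

33


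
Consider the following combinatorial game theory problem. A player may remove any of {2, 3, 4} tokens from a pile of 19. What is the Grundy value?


The subtraction set is S = {2, 3, 4}.
G(k) = mex{ G(k - s) : s in S, s <= k }. We compute iteratively: G(0) = 0.
G(1) = mex({}) = 0
G(2) = mex({0}) = 1
G(3) = mex({0}) = 1
G(4) = mex({0, 1}) = 2
G(5) = mex({0, 1}) = 2
G(6) = mex({1, 2}) = 0
G(7) = mex({1, 2}) = 0
G(8) = mex({0, 2}) = 1
G(9) = mex({0, 2}) = 1
Observe that G(6)..G(9) = 0, 0, 1, 1 repeats G(0)..G(3) = 0, 0, 1, 1.
For k >= max(S) = 4, G(k) is determined by the previous 4 values G(k-4)..G(k-1); a window of 4 consecutive values has recurred shifted by 6, so by induction G(k + 6) = G(k) for all k >= 0: the sequence is periodic from the start with period 6.
One period: G(0..5) = 0, 0, 1, 1, 2, 2.
19 mod 6 = 1, so G(19) = G(1) = 0.

0


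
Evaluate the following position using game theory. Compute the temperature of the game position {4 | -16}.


The game is {4 | -16}, a switch {a | b} with numbers a > b.
Cooling {a | b} by t gives {a - t | b + t}, which stops being hot when a - t = b + t, i.e. at t = (a - b)/2. So the temperature of a switch is (a - b)/2.
Temperature = (Left option - Right option) / 2
= (4 - (-16)) / 2
= 20 / 2
= 10

10


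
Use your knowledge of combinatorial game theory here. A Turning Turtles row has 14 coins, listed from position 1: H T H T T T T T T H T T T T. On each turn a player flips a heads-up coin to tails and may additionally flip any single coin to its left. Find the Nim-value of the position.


Coins: H T H T T T T T T H T T T T
Key fact: a single head at position k behaves exactly like a Nim heap of size k (turning it to T and optionally flipping a coin at j < k corresponds to moving the heap from k to j, or to 0), and heads combine as a disjunctive sum (two heads at the same place would cancel, matching j XOR j = 0). So the Nim-value is the XOR of the 1-indexed positions of the heads.
Face-up positions (1-indexed): [1, 3, 10]
XOR 0 with 1: 0 XOR 1 = 1
XOR 1 with 3: 1 XOR 3 = 2
XOR 2 with 10: 2 XOR 10 = 8
Nim-value = 8

8


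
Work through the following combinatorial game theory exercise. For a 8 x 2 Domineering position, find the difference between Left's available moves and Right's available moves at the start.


Board is 8 x 2 (rows x cols).
Left (vertical) placements: (rows-1) * cols = 7 * 2 = 14
Right (horizontal) placements: rows * (cols-1) = 8 * 1 = 8
Advantage = Left - Right = 14 - 8 = 6

6


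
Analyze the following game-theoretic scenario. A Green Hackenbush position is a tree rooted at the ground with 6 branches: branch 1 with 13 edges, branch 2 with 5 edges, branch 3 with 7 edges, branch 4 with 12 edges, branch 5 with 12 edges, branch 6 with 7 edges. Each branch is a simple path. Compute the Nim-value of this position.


The tree has 6 branches from the ground vertex.
In Green Hackenbush, the Nim-value of a simple path of length k is k.
Branch 1: length 13, Nim-value = 13
Branch 2: length 5, Nim-value = 5
Branch 3: length 7, Nim-value = 7
Branch 4: length 12, Nim-value = 12
Branch 5: length 12, Nim-value = 12
Branch 6: length 7, Nim-value = 7
Total Nim-value = XOR of all branch values:
0 XOR 13 = 13
13 XOR 5 = 8
8 XOR 7 = 15
15 XOR 12 = 3
3 XOR 12 = 15
15 XOR 7 = 8
Nim-value of the tree = 8

8


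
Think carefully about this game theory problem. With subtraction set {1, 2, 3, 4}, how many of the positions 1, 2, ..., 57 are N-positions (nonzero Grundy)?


Subtraction set S = {1, 2, 3, 4}, so G(n) = n mod 5.
G(n) = 0 when n is a multiple of 5.
Multiples of 5 in [1, 57]: 11
N-positions (nonzero Grundy) = 57 - 11 = 46

46


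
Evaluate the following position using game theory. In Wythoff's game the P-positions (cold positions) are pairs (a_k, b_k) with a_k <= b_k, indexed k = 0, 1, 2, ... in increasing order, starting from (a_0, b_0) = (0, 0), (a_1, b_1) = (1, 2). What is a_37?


By Wythoff's theorem, a_k = floor(k * phi) and b_k = floor(k * phi^2) = a_k + k, where phi = (1 + sqrt(5))/2 is the golden ratio.
phi = (1 + sqrt(5))/2 = 1.618034
k = 37
k * phi = 37 * 1.618034 = 59.867258
a_37 = floor(k * phi) = 59

59


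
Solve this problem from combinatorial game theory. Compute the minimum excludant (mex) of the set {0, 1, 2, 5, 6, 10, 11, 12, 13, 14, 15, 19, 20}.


Set = {0, 1, 2, 5, 6, 10, 11, 12, 13, 14, 15, 19, 20}
0 is in the set.
1 is in the set.
2 is in the set.
3 is NOT in the set. This is the mex.
mex = 3

3


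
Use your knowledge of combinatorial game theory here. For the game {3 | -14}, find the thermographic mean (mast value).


Game = {3 | -14}, a switch {a | b} with numbers a > b.
Its thermograph has left wall a - t and right wall b + t, which meet at t = (a - b)/2, where both equal (a + b)/2. So the mast (mean value) is at (a + b)/2.
Mean = (3 + (-14))/2 = -11/2 = -11/2

-11/2


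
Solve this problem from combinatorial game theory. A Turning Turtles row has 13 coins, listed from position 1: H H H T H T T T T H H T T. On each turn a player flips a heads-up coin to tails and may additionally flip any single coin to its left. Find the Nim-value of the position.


Coins: H H H T H T T T T H H T T
Key fact: a single head at position k behaves exactly like a Nim heap of size k (turning it to T and optionally flipping a coin at j < k corresponds to moving the heap from k to j, or to 0), and heads combine as a disjunctive sum (two heads at the same place would cancel, matching j XOR j = 0). So the Nim-value is the XOR of the 1-indexed positions of the heads.
Face-up positions (1-indexed): [1, 2, 3, 5, 10, 11]
XOR 0 with 1: 0 XOR 1 = 1
XOR 1 with 2: 1 XOR 2 = 3
XOR 3 with 3: 3 XOR 3 = 0
XOR 0 with 5: 0 XOR 5 = 5
XOR 5 with 10: 5 XOR 10 = 15
XOR 15 with 11: 15 XOR 11 = 4
Nim-value = 4

4


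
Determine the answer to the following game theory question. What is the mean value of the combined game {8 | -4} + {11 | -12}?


G1 = {8 | -4}, G2 = {11 | -12}
Each is a switch {a | b} with numbers a > b; its mean value is (a + b)/2, and mean value is additive over game sums: m(G1 + G2) = m(G1) + m(G2).
Mean of G1 = (8 + (-4))/2 = 4/2 = 2
Mean of G2 = (11 + (-12))/2 = -1/2 = -1/2
Mean of G1 + G2 = 2 + -1/2 = 3/2

3/2


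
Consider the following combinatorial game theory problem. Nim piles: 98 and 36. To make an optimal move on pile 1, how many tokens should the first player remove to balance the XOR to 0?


Piles: 98 and 36
Current XOR: 98 XOR 36 = 70 (non-zero, so this is an N-position).
To make the XOR zero, we need to find a move that balances the piles.
For pile 1 (size 98): target = 98 XOR 70 = 36
We reduce pile 1 from 98 to 36.
Tokens removed: 98 - 36 = 62
Verification: 36 XOR 36 = 0

62


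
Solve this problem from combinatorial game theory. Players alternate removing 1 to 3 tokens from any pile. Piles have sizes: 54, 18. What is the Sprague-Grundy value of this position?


Subtraction set: {1, 2, 3}
For this subtraction set, G(n) = n mod 4 (period = max + 1 = 4).
Pile 1 (size 54): G(54) = 54 mod 4 = 2
Pile 2 (size 18): G(18) = 18 mod 4 = 2
Total Grundy value = XOR of all: 2 XOR 2 = 0

0


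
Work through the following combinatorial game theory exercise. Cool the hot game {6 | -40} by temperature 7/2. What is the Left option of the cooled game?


Original game: {6 | -40} (a switch {a | b} with a > b).
Cooling by t (for t below the temperature (a - b)/2 = 23) taxes each move by t: {a | b} cooled by t is {a - t | b + t}.
Cooling amount: t = 7/2
Cooled Left option: 6 - 7/2 = 5/2
Cooled Right option: -40 + 7/2 = -73/2
Cooled game: {5/2 | -73/2}
Left option = 5/2

5/2


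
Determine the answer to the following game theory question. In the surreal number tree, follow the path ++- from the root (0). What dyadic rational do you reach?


Sign expansion: ++-
Rule: track bounds (lo, hi), initially (-inf, +inf). On '+', the current value becomes lo and we move to the simplest number in (value, hi): value + 1 if hi = +inf, otherwise the midpoint (value + hi)/2. On '-', the current value becomes hi and we move to value - 1 if lo = -inf, otherwise the midpoint (lo + value)/2.
Start at 0.
Step 1: sign = +, move right. Bounds: (0, +inf). Value = 1
Step 2: sign = +, move right. Bounds: (1, +inf). Value = 2
Step 3: sign = -, move left. Bounds: (1, 2). Value = 3/2
The surreal number with sign expansion ++- is 3/2.

3/2


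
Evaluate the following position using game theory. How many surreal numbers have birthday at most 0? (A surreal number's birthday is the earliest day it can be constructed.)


Day 0: {|} = 0 is born. Count = 1.
Day n: the number of surreal numbers born by day n is 2^(n+1) - 1.
By day 0: 2^1 - 1 = 1
By day 0: 1 surreal numbers.

1


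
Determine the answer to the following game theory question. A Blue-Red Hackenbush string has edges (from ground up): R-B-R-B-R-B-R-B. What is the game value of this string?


Edges (from ground): R-B-R-B-R-B-R-B
By Berlekamp's sign-expansion rule, a Blue-Red Hackenbush stalk has the value of the surreal number whose sign sequence is the edge sequence with B -> + and R -> -.
Sign sequence: -+-+-+-+
Trace the sign expansion in the surreal number tree, starting from 0:
Edge 1: R (sign -) -> bounds (-inf, 0), value = -1
Edge 2: B (sign +) -> bounds (-1, 0), value = -1/2
Edge 3: R (sign -) -> bounds (-1, -1/2), value = -3/4
Edge 4: B (sign +) -> bounds (-3/4, -1/2), value = -5/8
Edge 5: R (sign -) -> bounds (-3/4, -5/8), value = -11/16
Edge 6: B (sign +) -> bounds (-11/16, -5/8), value = -21/32
Edge 7: R (sign -) -> bounds (-11/16, -21/32), value = -43/64
Edge 8: B (sign +) -> bounds (-43/64, -21/32), value = -85/128
Game value = -85/128

-85/128


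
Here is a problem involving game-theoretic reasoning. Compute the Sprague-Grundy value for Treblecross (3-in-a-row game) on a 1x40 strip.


Treblecross: place X on empty cells; 3-in-a-row wins.
Playing within two cells of an existing X lets the opponent win at once, so sensible play treats the cells i-2..i+2 around each X as dead. The player left with no safe cell loses, so this is a normal-play take-away game on strips of safe cells.
Placing X at cell i (0-indexed) of a strip of k safe cells leaves independent strips of sizes max(0, i-2) and max(0, k-i-3). Hence G(k) = mex{ G(max(0,i-2)) XOR G(max(0,k-i-3)) : 0 <= i < k }, with G(0) = 0.
G(1): splits (0,0):0^0=0 -> mex({0}) = 1
G(2): splits (0,0):0^0=0 -> mex({0}) = 1
G(3): splits (0,0):0^0=0 -> mex({0}) = 1
G(4): splits (0,1):0^1=1 (0,0):0^0=0 -> mex({0, 1}) = 2
G(5): splits (0,2):0^1=1 (0,1):0^1=1 (0,0):0^0=0 -> mex({0, 1}) = 2
G(6) = mex({1}) = 0
G(7) = mex({0, 1, 2}) = 3
G(8) = mex({0, 1, 2}) = 3
G(9) = mex({0, 2}) = 1
G(10) = mex({0, 2, 3}) = 1
G(11) = mex({0, 3}) = 1
G(12) = mex({1, 3}) = 0
G(13) = mex({0, 1, 2, 3}) = 4
G(14) = mex({0, 1, 2}) = 3
G(15) = mex({0, 1, 2}) = 3
G(16) = mex({0, 1, 2, 4}) = 3
G(17) = mex({0, 1, 3, 4}) = 2
G(18) = mex({0, 1, 3, 4}) = 2
G(19) = mex({0, 1, 3, 5}) = 2
G(20) = mex({0, 1, 2, 3, 5}) = 4
G(21) = mex({0, 1, 2, 3, 5}) = 4
G(22) = mex({1, 2, 6}) = 0
G(23) = mex({0, 1, 2, 3, 4, 6}) = 5
G(24) = mex({0, 1, 2, 3, 4}) = 5
G(25) = mex({0, 1, 3, 4, 7}) = 2
G(26) = mex({0, 1, 3, 4, 5, 7}) = 2
G(27) = mex({0, 1, 3, 5}) = 2
G(28) = mex({0, 1, 2, 5}) = 3
G(29) = mex({0, 1, 2, 4, 5, 6}) = 3
G(30) = mex({1, 2, 4, 6}) = 0
G(31) = mex({0, 1, 2, 3, 4, 6}) = 5
G(32) = mex({1, 2, 3, 4, 7}) = 0
G(33) = mex({0, 3, 7}) = 1
G(34) = mex({0, 2, 3, 5, 7}) = 1
G(35) = mex({0, 2, 3, 5, 6}) = 1
G(36) = mex({0, 1, 2, 5, 6}) = 3
G(37) = mex({0, 1, 2, 4, 5, 6}) = 3
G(38) = mex({0, 1, 2, 4}) = 3
G(39) = mex({0, 1, 2, 3, 4, 7}) = 5
G(40) = mex({0, 1, 2, 3, 4, 5, 7}) = 6
Therefore G(40) = 6.

6


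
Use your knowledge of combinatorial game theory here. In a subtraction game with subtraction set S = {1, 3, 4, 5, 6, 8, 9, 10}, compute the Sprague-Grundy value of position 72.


The subtraction set is S = {1, 3, 4, 5, 6, 8, 9, 10}.
G(k) = mex{ G(k - s) : s in S, s <= k }. We compute iteratively: G(0) = 0.
G(1) = mex({0}) = 1
G(2) = mex({1}) = 0
G(3) = mex({0}) = 1
G(4) = mex({0, 1}) = 2
G(5) = mex({0, 1, 2}) = 3
G(6) = mex({0, 1, 3}) = 2
G(7) = mex({0, 1, 2}) = 3
G(8) = mex({0, 1, 2, 3}) = 4
G(9) = mex({0, 1, 2, 3, 4}) = 5
G(10) = mex({0, 1, 2, 3, 5}) = 4
G(11) = mex({0, 1, 2, 3, 4}) = 5
G(12) = mex({0, 1, 2, 3, 4, 5}) = 6
G(13) = mex({1, 2, 3, 4, 5, 6}) = 0
G(14) = mex({0, 2, 3, 4, 5}) = 1
G(15) = mex({1, 2, 3, 4, 5, 6}) = 0
G(16) = mex({0, 2, 3, 4, 5, 6}) = 1
G(17) = mex({0, 1, 3, 4, 5, 6}) = 2
G(18) = mex({0, 1, 2, 4, 5, 6}) = 3
G(19) = mex({0, 1, 3, 4, 5}) = 2
G(20) = mex({0, 1, 2, 4, 5, 6}) = 3
G(21) = mex({0, 1, 2, 3, 5, 6}) = 4
G(22) = mex({0, 1, 2, 3, 4, 6}) = 5
Observe that G(13)..G(22) = 0, 1, 0, 1, 2, 3, 2, 3, 4, 5 repeats G(0)..G(9) = 0, 1, 0, 1, 2, 3, 2, 3, 4, 5.
For k >= max(S) = 10, G(k) is determined by the previous 10 values G(k-10)..G(k-1); a window of 10 consecutive values has recurred shifted by 13, so by induction G(k + 13) = G(k) for all k >= 0: the sequence is periodic from the start with period 13.
One period: G(0..12) = 0, 1, 0, 1, 2, 3, 2, 3, 4, 5, 4, 5, 6.
72 mod 13 = 7, so G(72) = G(7) = 3.

3


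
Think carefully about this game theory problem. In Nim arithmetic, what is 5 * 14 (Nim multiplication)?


Nim multiplication is bilinear over XOR: (u XOR v) * w = (u*w) XOR (v*w).
So we split each operand into its bit components and XOR the pairwise Nim products.
5 = 1 + 4 (as XOR of powers of 2).
14 = 2 + 4 + 8 (as XOR of powers of 2).
Using the standard Nim-product table on single bits:
  2*2 = 3,   2*4 = 8,   2*8 = 12,
  4*4 = 6,   4*8 = 11,  8*8 = 13,
and  1*x = x (identity), k*l = l*k (commutative).
Pairwise Nim products:
  1 * 2 = 2
  1 * 4 = 4
  1 * 8 = 8
  4 * 2 = 8
  4 * 4 = 6
  4 * 8 = 11
XOR them: 2 XOR 4 XOR 8 XOR 8 XOR 6 XOR 11 = 11.
Result: 5 * 14 = 11 (in Nim).

11


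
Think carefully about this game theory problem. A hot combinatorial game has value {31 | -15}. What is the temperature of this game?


The game is {31 | -15}, a switch {a | b} with numbers a > b.
Cooling {a | b} by t gives {a - t | b + t}, which stops being hot when a - t = b + t, i.e. at t = (a - b)/2. So the temperature of a switch is (a - b)/2.
Temperature = (Left option - Right option) / 2
= (31 - (-15)) / 2
= 46 / 2
= 23

23


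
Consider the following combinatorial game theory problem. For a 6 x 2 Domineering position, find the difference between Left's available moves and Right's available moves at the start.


Board is 6 x 2 (rows x cols).
Left (vertical) placements: (rows-1) * cols = 5 * 2 = 10
Right (horizontal) placements: rows * (cols-1) = 6 * 1 = 6
Advantage = Left - Right = 10 - 6 = 4

4


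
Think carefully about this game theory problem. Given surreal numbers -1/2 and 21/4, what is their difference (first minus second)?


x = -1/2, y = 21/4
Converting to common denominator: 4
x = -2/4, y = 21/4
x - y = -1/2 - 21/4 = -23/4

-23/4


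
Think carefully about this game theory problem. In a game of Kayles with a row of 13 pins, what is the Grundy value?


Kayles: a move removes 1 or 2 adjacent pins from a contiguous row.
Removing pins from a row of k leaves two independent rows (a, b) with a + b = k - 1 (one pin) or a + b = k - 2 (two pins); an end removal gives a = 0.
By Sprague-Grundy, G(k) = mex{ G(a) XOR G(b) } over all these splits. G(0) = 0.
G(1): splits (0,0):0^0=0 -> mex({0}) = 1
G(2): splits (0,1):0^1=1 (0,0):0^0=0 -> mex({0, 1}) = 2
G(3): splits (0,2):0^2=2 (1,1):1^1=0 (0,1):0^1=1 -> mex({0, 1, 2}) = 3
G(4): splits (0,3):0^3=3 (1,2):1^2=3 (0,2):0^2=2 (1,1):1^1=0 -> mex({0, 2, 3}) = 1
G(5): splits (0,4):0^1=1 (1,3):1^3=2 (2,2):2^2=0 (0,3):0^3=3 (1,2):1^2=3 -> mex({0, 1, 2, 3}) = 4
G(6) = mex({0, 1, 2, 4}) = 3
G(7) = mex({0, 1, 3, 4, 5}) = 2
G(8) = mex({0, 2, 3, 5, 6}) = 1
G(9) = mex({0, 1, 2, 3, 6, 7}) = 4
G(10) = mex({0, 1, 3, 4, 5, 7}) = 2
G(11) = mex({0, 1, 2, 3, 4, 5}) = 6
G(12) = mex({0, 1, 2, 3, 5, 6, 7}) = 4
G(13) = mex({0, 2, 3, 4, 6, 7}) = 1
Therefore G(13) = 1.

1


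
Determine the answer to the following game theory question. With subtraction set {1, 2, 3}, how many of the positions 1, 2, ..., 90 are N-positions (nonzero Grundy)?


Subtraction set S = {1, 2, 3}, so G(n) = n mod 4.
G(n) = 0 when n is a multiple of 4.
Multiples of 4 in [1, 90]: 22
N-positions (nonzero Grundy) = 90 - 22 = 68

68


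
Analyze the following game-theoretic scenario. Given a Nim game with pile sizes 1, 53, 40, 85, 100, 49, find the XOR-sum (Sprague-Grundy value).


We need the XOR (exclusive or) of all pile sizes.
After XOR-ing pile 1 (size 1): 0 XOR 1 = 1
After XOR-ing pile 2 (size 53): 1 XOR 53 = 52
After XOR-ing pile 3 (size 40): 52 XOR 40 = 28
After XOR-ing pile 4 (size 85): 28 XOR 85 = 73
After XOR-ing pile 5 (size 100): 73 XOR 100 = 45
After XOR-ing pile 6 (size 49): 45 XOR 49 = 28
The Nim-value of this position is 28.

28


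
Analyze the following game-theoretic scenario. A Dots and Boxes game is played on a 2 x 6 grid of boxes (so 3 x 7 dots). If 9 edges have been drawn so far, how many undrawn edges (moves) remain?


Grid: 2 x 6 boxes, i.e. 3 rows and 7 columns of dots.
Horizontal edges: (rows + 1) * cols = 3 * 6 = 18
Vertical edges: rows * (cols + 1) = 2 * 7 = 14
Total edges: 18 + 14 = 32
Edges drawn: 9
Remaining: 32 - 9 = 23

23


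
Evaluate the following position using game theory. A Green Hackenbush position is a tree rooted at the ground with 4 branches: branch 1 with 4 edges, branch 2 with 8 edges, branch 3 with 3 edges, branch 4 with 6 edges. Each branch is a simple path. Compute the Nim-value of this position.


The tree has 4 branches from the ground vertex.
In Green Hackenbush, the Nim-value of a simple path of length k is k.
Branch 1: length 4, Nim-value = 4
Branch 2: length 8, Nim-value = 8
Branch 3: length 3, Nim-value = 3
Branch 4: length 6, Nim-value = 6
Total Nim-value = XOR of all branch values:
0 XOR 4 = 4
4 XOR 8 = 12
12 XOR 3 = 15
15 XOR 6 = 9
Nim-value of the tree = 9

9


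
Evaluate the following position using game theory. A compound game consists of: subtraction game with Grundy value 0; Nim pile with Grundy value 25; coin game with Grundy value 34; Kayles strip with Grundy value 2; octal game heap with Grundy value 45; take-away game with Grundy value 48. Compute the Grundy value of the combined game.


By the Sprague-Grundy theorem, the Grundy value of a sum of games is the XOR of individual Grundy values.
subtraction game: Grundy value = 0. Running XOR: 0 XOR 0 = 0
Nim pile: Grundy value = 25. Running XOR: 0 XOR 25 = 25
coin game: Grundy value = 34. Running XOR: 25 XOR 34 = 59
Kayles strip: Grundy value = 2. Running XOR: 59 XOR 2 = 57
octal game heap: Grundy value = 45. Running XOR: 57 XOR 45 = 20
take-away game: Grundy value = 48. Running XOR: 20 XOR 48 = 36
The combined Grundy value is 36.

36


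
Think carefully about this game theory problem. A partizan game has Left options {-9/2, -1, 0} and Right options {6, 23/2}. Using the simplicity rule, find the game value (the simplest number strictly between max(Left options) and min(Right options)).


Left options: {-9/2, -1, 0}, max = 0
Right options: {6, 23/2}, min = 6
All options are numbers and max(Left) < min(Right), so by the simplicity theorem the value is the simplest (earliest-born) number strictly between 0 and 6.
Integers 1 through 5 all lie strictly between 0 and 6.
Among integers, the simplest (lowest birthday = smallest |n|; 0 is born on day 0, +-n on day n) is 1.
No non-integer in the interval can be simpler: if x is a non-integer in the interval, then floor(x) or ceil(x) also lies in the interval (the interval contains an integer), and both are proper prefixes of x's sign expansion, i.e. born earlier. So the game value is 1.
Game value = 1

1


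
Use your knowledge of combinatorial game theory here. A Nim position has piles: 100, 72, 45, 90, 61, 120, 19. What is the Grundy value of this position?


We need the XOR (exclusive or) of all pile sizes.
After XOR-ing pile 1 (size 100): 0 XOR 100 = 100
After XOR-ing pile 2 (size 72): 100 XOR 72 = 44
After XOR-ing pile 3 (size 45): 44 XOR 45 = 1
After XOR-ing pile 4 (size 90): 1 XOR 90 = 91
After XOR-ing pile 5 (size 61): 91 XOR 61 = 102
After XOR-ing pile 6 (size 120): 102 XOR 120 = 30
After XOR-ing pile 7 (size 19): 30 XOR 19 = 13
The Nim-value of this position is 13.

13


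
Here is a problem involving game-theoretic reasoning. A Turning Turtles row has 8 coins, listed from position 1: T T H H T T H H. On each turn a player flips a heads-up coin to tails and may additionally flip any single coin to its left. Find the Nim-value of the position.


Coins: T T H H T T H H
Key fact: a single head at position k behaves exactly like a Nim heap of size k (turning it to T and optionally flipping a coin at j < k corresponds to moving the heap from k to j, or to 0), and heads combine as a disjunctive sum (two heads at the same place would cancel, matching j XOR j = 0). So the Nim-value is the XOR of the 1-indexed positions of the heads.
Face-up positions (1-indexed): [3, 4, 7, 8]
XOR 0 with 3: 0 XOR 3 = 3
XOR 3 with 4: 3 XOR 4 = 7
XOR 7 with 7: 7 XOR 7 = 0
XOR 0 with 8: 0 XOR 8 = 8
Nim-value = 8

8


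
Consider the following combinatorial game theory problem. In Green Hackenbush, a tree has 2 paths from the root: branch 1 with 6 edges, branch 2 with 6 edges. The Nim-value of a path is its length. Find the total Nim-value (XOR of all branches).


The tree has 2 branches from the ground vertex.
In Green Hackenbush, the Nim-value of a simple path of length k is k.
Branch 1: length 6, Nim-value = 6
Branch 2: length 6, Nim-value = 6
Total Nim-value = XOR of all branch values:
0 XOR 6 = 6
6 XOR 6 = 0
Nim-value of the tree = 0

0


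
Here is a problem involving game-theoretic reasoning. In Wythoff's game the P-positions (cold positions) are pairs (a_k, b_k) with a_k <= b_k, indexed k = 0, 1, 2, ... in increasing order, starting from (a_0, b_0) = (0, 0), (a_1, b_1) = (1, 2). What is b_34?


By Wythoff's theorem, a_k = floor(k * phi) and b_k = floor(k * phi^2) = a_k + k, where phi = (1 + sqrt(5))/2 is the golden ratio.
phi = (1 + sqrt(5))/2 = 1.618034
phi^2 = phi + 1 = 2.618034
k = 34
k * phi^2 = 34 * 2.618034 = 89.013156
b_34 = floor(k * phi^2) = 89 (check: a_34 + k = 55 + 34 = 89)

89


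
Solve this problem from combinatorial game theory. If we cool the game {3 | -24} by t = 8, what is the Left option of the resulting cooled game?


Original game: {3 | -24} (a switch {a | b} with a > b).
Cooling by t (for t below the temperature (a - b)/2 = 27/2) taxes each move by t: {a | b} cooled by t is {a - t | b + t}.
Cooling amount: t = 8
Cooled Left option: 3 - 8 = -5
Cooled Right option: -24 + 8 = -16
Cooled game: {-5 | -16}
Left option = -5

-5


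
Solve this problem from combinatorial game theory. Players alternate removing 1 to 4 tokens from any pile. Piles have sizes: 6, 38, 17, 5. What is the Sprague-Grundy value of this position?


Subtraction set: {1, 2, 3, 4}
For this subtraction set, G(n) = n mod 5 (period = max + 1 = 5).
Pile 1 (size 6): G(6) = 6 mod 5 = 1
Pile 2 (size 38): G(38) = 38 mod 5 = 3
Pile 3 (size 17): G(17) = 17 mod 5 = 2
Pile 4 (size 5): G(5) = 5 mod 5 = 0
Total Grundy value = XOR of all: 1 XOR 3 XOR 2 XOR 0 = 0

0


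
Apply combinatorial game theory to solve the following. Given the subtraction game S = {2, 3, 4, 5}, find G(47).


The subtraction set is S = {2, 3, 4, 5}.
G(k) = mex{ G(k - s) : s in S, s <= k }. We compute iteratively: G(0) = 0.
G(1) = mex({}) = 0
G(2) = mex({0}) = 1
G(3) = mex({0}) = 1
G(4) = mex({0, 1}) = 2
G(5) = mex({0, 1}) = 2
G(6) = mex({0, 1, 2}) = 3
G(7) = mex({1, 2}) = 0
G(8) = mex({1, 2, 3}) = 0
G(9) = mex({0, 2, 3}) = 1
G(10) = mex({0, 2, 3}) = 1
G(11) = mex({0, 1, 3}) = 2
Observe that G(7)..G(11) = 0, 0, 1, 1, 2 repeats G(0)..G(4) = 0, 0, 1, 1, 2.
For k >= max(S) = 5, G(k) is determined by the previous 5 values G(k-5)..G(k-1); a window of 5 consecutive values has recurred shifted by 7, so by induction G(k + 7) = G(k) for all k >= 0: the sequence is periodic from the start with period 7.
One period: G(0..6) = 0, 0, 1, 1, 2, 2, 3.
47 mod 7 = 5, so G(47) = G(5) = 2.

2


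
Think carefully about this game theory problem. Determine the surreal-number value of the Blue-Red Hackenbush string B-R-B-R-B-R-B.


Edges (from ground): B-R-B-R-B-R-B
By Berlekamp's sign-expansion rule, a Blue-Red Hackenbush stalk has the value of the surreal number whose sign sequence is the edge sequence with B -> + and R -> -.
Sign sequence: +-+-+-+
Trace the sign expansion in the surreal number tree, starting from 0:
Edge 1: B (sign +) -> bounds (0, +inf), value = 1
Edge 2: R (sign -) -> bounds (0, 1), value = 1/2
Edge 3: B (sign +) -> bounds (1/2, 1), value = 3/4
Edge 4: R (sign -) -> bounds (1/2, 3/4), value = 5/8
Edge 5: B (sign +) -> bounds (5/8, 3/4), value = 11/16
Edge 6: R (sign -) -> bounds (5/8, 11/16), value = 21/32
Edge 7: B (sign +) -> bounds (21/32, 11/16), value = 43/64
Game value = 43/64

43/64


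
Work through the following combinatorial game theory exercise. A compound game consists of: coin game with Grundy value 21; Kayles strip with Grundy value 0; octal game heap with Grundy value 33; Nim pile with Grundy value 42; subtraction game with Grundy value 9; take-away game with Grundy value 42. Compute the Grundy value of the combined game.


By the Sprague-Grundy theorem, the Grundy value of a sum of games is the XOR of individual Grundy values.
coin game: Grundy value = 21. Running XOR: 0 XOR 21 = 21
Kayles strip: Grundy value = 0. Running XOR: 21 XOR 0 = 21
octal game heap: Grundy value = 33. Running XOR: 21 XOR 33 = 52
Nim pile: Grundy value = 42. Running XOR: 52 XOR 42 = 30
subtraction game: Grundy value = 9. Running XOR: 30 XOR 9 = 23
take-away game: Grundy value = 42. Running XOR: 23 XOR 42 = 61
The combined Grundy value is 61.

61


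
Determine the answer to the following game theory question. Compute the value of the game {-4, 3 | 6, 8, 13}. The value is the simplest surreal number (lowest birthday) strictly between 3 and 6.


Left options: {-4, 3}, max = 3
Right options: {6, 8, 13}, min = 6
All options are numbers and max(Left) < min(Right), so by the simplicity theorem the value is the simplest (earliest-born) number strictly between 3 and 6.
Integers 4 through 5 all lie strictly between 3 and 6.
Among integers, the simplest (lowest birthday = smallest |n|; 0 is born on day 0, +-n on day n) is 4.
No non-integer in the interval can be simpler: if x is a non-integer in the interval, then floor(x) or ceil(x) also lies in the interval (the interval contains an integer), and both are proper prefixes of x's sign expansion, i.e. born earlier. So the game value is 4.
Game value = 4

4


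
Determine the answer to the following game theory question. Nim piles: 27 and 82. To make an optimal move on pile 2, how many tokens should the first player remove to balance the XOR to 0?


Piles: 27 and 82
Current XOR: 27 XOR 82 = 73 (non-zero, so this is an N-position).
To make the XOR zero, we need to find a move that balances the piles.
For pile 2 (size 82): target = 82 XOR 73 = 27
We reduce pile 2 from 82 to 27.
Tokens removed: 82 - 27 = 55
Verification: 27 XOR 27 = 0

55


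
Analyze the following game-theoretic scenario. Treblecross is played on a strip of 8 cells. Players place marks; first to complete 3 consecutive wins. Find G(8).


Treblecross: place X on empty cells; 3-in-a-row wins.
Playing within two cells of an existing X lets the opponent win at once, so sensible play treats the cells i-2..i+2 around each X as dead. The player left with no safe cell loses, so this is a normal-play take-away game on strips of safe cells.
Placing X at cell i (0-indexed) of a strip of k safe cells leaves independent strips of sizes max(0, i-2) and max(0, k-i-3). Hence G(k) = mex{ G(max(0,i-2)) XOR G(max(0,k-i-3)) : 0 <= i < k }, with G(0) = 0.
G(1): splits (0,0):0^0=0 -> mex({0}) = 1
G(2): splits (0,0):0^0=0 -> mex({0}) = 1
G(3): splits (0,0):0^0=0 -> mex({0}) = 1
G(4): splits (0,1):0^1=1 (0,0):0^0=0 -> mex({0, 1}) = 2
G(5): splits (0,2):0^1=1 (0,1):0^1=1 (0,0):0^0=0 -> mex({0, 1}) = 2
G(6) = mex({1}) = 0
G(7) = mex({0, 1, 2}) = 3
G(8) = mex({0, 1, 2}) = 3
Therefore G(8) = 3.

3


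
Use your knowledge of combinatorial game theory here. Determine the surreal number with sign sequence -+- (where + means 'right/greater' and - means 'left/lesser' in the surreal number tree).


Sign expansion: -+-
Rule: track bounds (lo, hi), initially (-inf, +inf). On '+', the current value becomes lo and we move to the simplest number in (value, hi): value + 1 if hi = +inf, otherwise the midpoint (value + hi)/2. On '-', the current value becomes hi and we move to value - 1 if lo = -inf, otherwise the midpoint (lo + value)/2.
Start at 0.
Step 1: sign = -, move left. Bounds: (-inf, 0). Value = -1
Step 2: sign = +, move right. Bounds: (-1, 0). Value = -1/2
Step 3: sign = -, move left. Bounds: (-1, -1/2). Value = -3/4
The surreal number with sign expansion -+- is -3/4.

-3/4


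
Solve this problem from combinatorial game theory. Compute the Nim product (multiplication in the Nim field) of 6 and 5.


Nim multiplication is bilinear over XOR: (u XOR v) * w = (u*w) XOR (v*w).
So we split each operand into its bit components and XOR the pairwise Nim products.
6 = 2 + 4 (as XOR of powers of 2).
5 = 1 + 4 (as XOR of powers of 2).
Using the standard Nim-product table on single bits:
  2*2 = 3,   2*4 = 8,   2*8 = 12,
  4*4 = 6,   4*8 = 11,  8*8 = 13,
and  1*x = x (identity), k*l = l*k (commutative).
Pairwise Nim products:
  2 * 1 = 2
  2 * 4 = 8
  4 * 1 = 4
  4 * 4 = 6
XOR them: 2 XOR 8 XOR 4 XOR 6 = 8.
Result: 6 * 5 = 8 (in Nim).

8
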